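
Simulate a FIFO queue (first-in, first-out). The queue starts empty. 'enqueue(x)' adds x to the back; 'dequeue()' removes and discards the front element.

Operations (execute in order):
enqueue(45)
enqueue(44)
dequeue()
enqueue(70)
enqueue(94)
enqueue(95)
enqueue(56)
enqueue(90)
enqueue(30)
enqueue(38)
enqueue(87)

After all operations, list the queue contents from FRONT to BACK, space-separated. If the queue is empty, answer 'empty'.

Answer: 44 70 94 95 56 90 30 38 87

Derivation:
enqueue(45): [45]
enqueue(44): [45, 44]
dequeue(): [44]
enqueue(70): [44, 70]
enqueue(94): [44, 70, 94]
enqueue(95): [44, 70, 94, 95]
enqueue(56): [44, 70, 94, 95, 56]
enqueue(90): [44, 70, 94, 95, 56, 90]
enqueue(30): [44, 70, 94, 95, 56, 90, 30]
enqueue(38): [44, 70, 94, 95, 56, 90, 30, 38]
enqueue(87): [44, 70, 94, 95, 56, 90, 30, 38, 87]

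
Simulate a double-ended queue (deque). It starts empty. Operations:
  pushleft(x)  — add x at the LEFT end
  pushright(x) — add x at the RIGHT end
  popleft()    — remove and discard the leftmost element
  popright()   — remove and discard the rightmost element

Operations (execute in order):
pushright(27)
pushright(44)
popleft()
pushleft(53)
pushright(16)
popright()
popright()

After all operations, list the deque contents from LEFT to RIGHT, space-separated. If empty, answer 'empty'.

Answer: 53

Derivation:
pushright(27): [27]
pushright(44): [27, 44]
popleft(): [44]
pushleft(53): [53, 44]
pushright(16): [53, 44, 16]
popright(): [53, 44]
popright(): [53]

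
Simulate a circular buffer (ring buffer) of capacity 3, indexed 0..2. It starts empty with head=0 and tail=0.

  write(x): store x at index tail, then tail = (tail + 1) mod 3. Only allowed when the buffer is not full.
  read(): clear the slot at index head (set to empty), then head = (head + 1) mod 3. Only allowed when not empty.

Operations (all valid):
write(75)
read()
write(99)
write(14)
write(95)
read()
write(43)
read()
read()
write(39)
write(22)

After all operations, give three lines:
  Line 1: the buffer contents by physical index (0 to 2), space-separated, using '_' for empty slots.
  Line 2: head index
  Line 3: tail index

write(75): buf=[75 _ _], head=0, tail=1, size=1
read(): buf=[_ _ _], head=1, tail=1, size=0
write(99): buf=[_ 99 _], head=1, tail=2, size=1
write(14): buf=[_ 99 14], head=1, tail=0, size=2
write(95): buf=[95 99 14], head=1, tail=1, size=3
read(): buf=[95 _ 14], head=2, tail=1, size=2
write(43): buf=[95 43 14], head=2, tail=2, size=3
read(): buf=[95 43 _], head=0, tail=2, size=2
read(): buf=[_ 43 _], head=1, tail=2, size=1
write(39): buf=[_ 43 39], head=1, tail=0, size=2
write(22): buf=[22 43 39], head=1, tail=1, size=3

Answer: 22 43 39
1
1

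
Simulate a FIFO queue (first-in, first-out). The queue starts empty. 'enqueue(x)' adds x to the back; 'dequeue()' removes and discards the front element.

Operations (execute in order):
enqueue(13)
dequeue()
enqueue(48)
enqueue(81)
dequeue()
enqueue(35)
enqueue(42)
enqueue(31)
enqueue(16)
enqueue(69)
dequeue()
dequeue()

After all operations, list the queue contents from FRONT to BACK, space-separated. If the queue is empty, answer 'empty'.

Answer: 42 31 16 69

Derivation:
enqueue(13): [13]
dequeue(): []
enqueue(48): [48]
enqueue(81): [48, 81]
dequeue(): [81]
enqueue(35): [81, 35]
enqueue(42): [81, 35, 42]
enqueue(31): [81, 35, 42, 31]
enqueue(16): [81, 35, 42, 31, 16]
enqueue(69): [81, 35, 42, 31, 16, 69]
dequeue(): [35, 42, 31, 16, 69]
dequeue(): [42, 31, 16, 69]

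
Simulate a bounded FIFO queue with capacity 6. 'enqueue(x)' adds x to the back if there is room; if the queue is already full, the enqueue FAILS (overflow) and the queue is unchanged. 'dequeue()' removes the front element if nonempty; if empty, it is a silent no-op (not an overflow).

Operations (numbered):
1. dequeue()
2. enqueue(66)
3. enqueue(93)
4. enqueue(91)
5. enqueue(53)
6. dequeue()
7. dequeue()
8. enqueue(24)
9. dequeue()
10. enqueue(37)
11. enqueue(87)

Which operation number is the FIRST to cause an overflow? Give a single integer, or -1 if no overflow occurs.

Answer: -1

Derivation:
1. dequeue(): empty, no-op, size=0
2. enqueue(66): size=1
3. enqueue(93): size=2
4. enqueue(91): size=3
5. enqueue(53): size=4
6. dequeue(): size=3
7. dequeue(): size=2
8. enqueue(24): size=3
9. dequeue(): size=2
10. enqueue(37): size=3
11. enqueue(87): size=4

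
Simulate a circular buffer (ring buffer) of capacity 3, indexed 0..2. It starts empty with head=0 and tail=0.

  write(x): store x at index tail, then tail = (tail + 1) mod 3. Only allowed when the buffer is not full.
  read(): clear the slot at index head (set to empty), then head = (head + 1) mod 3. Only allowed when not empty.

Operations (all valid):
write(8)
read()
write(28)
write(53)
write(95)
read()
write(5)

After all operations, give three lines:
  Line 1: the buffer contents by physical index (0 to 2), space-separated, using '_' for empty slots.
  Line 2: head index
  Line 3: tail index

Answer: 95 5 53
2
2

Derivation:
write(8): buf=[8 _ _], head=0, tail=1, size=1
read(): buf=[_ _ _], head=1, tail=1, size=0
write(28): buf=[_ 28 _], head=1, tail=2, size=1
write(53): buf=[_ 28 53], head=1, tail=0, size=2
write(95): buf=[95 28 53], head=1, tail=1, size=3
read(): buf=[95 _ 53], head=2, tail=1, size=2
write(5): buf=[95 5 53], head=2, tail=2, size=3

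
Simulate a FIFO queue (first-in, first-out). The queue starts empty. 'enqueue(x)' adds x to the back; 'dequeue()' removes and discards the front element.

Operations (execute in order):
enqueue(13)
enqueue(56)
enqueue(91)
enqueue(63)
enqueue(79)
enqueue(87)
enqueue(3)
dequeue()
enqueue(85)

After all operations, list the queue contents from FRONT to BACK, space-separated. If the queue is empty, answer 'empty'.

enqueue(13): [13]
enqueue(56): [13, 56]
enqueue(91): [13, 56, 91]
enqueue(63): [13, 56, 91, 63]
enqueue(79): [13, 56, 91, 63, 79]
enqueue(87): [13, 56, 91, 63, 79, 87]
enqueue(3): [13, 56, 91, 63, 79, 87, 3]
dequeue(): [56, 91, 63, 79, 87, 3]
enqueue(85): [56, 91, 63, 79, 87, 3, 85]

Answer: 56 91 63 79 87 3 85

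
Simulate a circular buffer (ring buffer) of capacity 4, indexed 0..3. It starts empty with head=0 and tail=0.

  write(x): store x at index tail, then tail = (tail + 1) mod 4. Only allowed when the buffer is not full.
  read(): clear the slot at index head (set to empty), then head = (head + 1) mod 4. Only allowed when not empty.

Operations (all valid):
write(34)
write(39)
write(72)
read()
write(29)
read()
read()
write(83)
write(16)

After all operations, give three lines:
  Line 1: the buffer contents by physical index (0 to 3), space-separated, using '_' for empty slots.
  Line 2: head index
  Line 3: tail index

Answer: 83 16 _ 29
3
2

Derivation:
write(34): buf=[34 _ _ _], head=0, tail=1, size=1
write(39): buf=[34 39 _ _], head=0, tail=2, size=2
write(72): buf=[34 39 72 _], head=0, tail=3, size=3
read(): buf=[_ 39 72 _], head=1, tail=3, size=2
write(29): buf=[_ 39 72 29], head=1, tail=0, size=3
read(): buf=[_ _ 72 29], head=2, tail=0, size=2
read(): buf=[_ _ _ 29], head=3, tail=0, size=1
write(83): buf=[83 _ _ 29], head=3, tail=1, size=2
write(16): buf=[83 16 _ 29], head=3, tail=2, size=3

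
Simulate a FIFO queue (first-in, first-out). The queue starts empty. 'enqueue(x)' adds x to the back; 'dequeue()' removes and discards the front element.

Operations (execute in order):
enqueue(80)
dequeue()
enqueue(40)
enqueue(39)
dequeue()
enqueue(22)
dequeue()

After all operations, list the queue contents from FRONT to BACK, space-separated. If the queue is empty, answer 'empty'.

Answer: 22

Derivation:
enqueue(80): [80]
dequeue(): []
enqueue(40): [40]
enqueue(39): [40, 39]
dequeue(): [39]
enqueue(22): [39, 22]
dequeue(): [22]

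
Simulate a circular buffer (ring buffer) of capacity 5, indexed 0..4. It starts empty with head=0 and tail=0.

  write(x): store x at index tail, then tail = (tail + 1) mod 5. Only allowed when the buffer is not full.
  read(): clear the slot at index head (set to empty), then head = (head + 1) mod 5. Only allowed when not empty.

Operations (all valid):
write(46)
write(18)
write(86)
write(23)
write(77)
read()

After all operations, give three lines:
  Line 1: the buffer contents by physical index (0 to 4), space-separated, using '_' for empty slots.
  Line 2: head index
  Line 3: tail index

write(46): buf=[46 _ _ _ _], head=0, tail=1, size=1
write(18): buf=[46 18 _ _ _], head=0, tail=2, size=2
write(86): buf=[46 18 86 _ _], head=0, tail=3, size=3
write(23): buf=[46 18 86 23 _], head=0, tail=4, size=4
write(77): buf=[46 18 86 23 77], head=0, tail=0, size=5
read(): buf=[_ 18 86 23 77], head=1, tail=0, size=4

Answer: _ 18 86 23 77
1
0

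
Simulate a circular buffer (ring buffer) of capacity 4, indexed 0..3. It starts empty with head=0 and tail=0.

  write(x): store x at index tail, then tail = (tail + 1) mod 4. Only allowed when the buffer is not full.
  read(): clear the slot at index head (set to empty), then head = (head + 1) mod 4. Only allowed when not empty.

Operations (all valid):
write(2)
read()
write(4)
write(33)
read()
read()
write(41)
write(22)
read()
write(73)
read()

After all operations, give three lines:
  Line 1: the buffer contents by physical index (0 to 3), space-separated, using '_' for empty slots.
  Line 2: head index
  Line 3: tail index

write(2): buf=[2 _ _ _], head=0, tail=1, size=1
read(): buf=[_ _ _ _], head=1, tail=1, size=0
write(4): buf=[_ 4 _ _], head=1, tail=2, size=1
write(33): buf=[_ 4 33 _], head=1, tail=3, size=2
read(): buf=[_ _ 33 _], head=2, tail=3, size=1
read(): buf=[_ _ _ _], head=3, tail=3, size=0
write(41): buf=[_ _ _ 41], head=3, tail=0, size=1
write(22): buf=[22 _ _ 41], head=3, tail=1, size=2
read(): buf=[22 _ _ _], head=0, tail=1, size=1
write(73): buf=[22 73 _ _], head=0, tail=2, size=2
read(): buf=[_ 73 _ _], head=1, tail=2, size=1

Answer: _ 73 _ _
1
2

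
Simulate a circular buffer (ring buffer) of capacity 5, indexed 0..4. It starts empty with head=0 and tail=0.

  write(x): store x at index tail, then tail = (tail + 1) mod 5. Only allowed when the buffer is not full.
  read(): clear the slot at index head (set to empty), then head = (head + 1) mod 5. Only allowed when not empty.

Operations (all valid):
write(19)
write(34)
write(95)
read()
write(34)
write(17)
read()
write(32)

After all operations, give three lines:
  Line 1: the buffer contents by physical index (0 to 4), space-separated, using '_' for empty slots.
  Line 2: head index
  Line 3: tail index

write(19): buf=[19 _ _ _ _], head=0, tail=1, size=1
write(34): buf=[19 34 _ _ _], head=0, tail=2, size=2
write(95): buf=[19 34 95 _ _], head=0, tail=3, size=3
read(): buf=[_ 34 95 _ _], head=1, tail=3, size=2
write(34): buf=[_ 34 95 34 _], head=1, tail=4, size=3
write(17): buf=[_ 34 95 34 17], head=1, tail=0, size=4
read(): buf=[_ _ 95 34 17], head=2, tail=0, size=3
write(32): buf=[32 _ 95 34 17], head=2, tail=1, size=4

Answer: 32 _ 95 34 17
2
1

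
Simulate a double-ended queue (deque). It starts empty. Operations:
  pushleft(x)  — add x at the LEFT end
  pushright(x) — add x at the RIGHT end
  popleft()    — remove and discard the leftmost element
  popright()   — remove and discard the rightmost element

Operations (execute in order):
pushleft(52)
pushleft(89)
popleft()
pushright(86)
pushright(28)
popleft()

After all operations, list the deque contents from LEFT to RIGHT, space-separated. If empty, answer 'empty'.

pushleft(52): [52]
pushleft(89): [89, 52]
popleft(): [52]
pushright(86): [52, 86]
pushright(28): [52, 86, 28]
popleft(): [86, 28]

Answer: 86 28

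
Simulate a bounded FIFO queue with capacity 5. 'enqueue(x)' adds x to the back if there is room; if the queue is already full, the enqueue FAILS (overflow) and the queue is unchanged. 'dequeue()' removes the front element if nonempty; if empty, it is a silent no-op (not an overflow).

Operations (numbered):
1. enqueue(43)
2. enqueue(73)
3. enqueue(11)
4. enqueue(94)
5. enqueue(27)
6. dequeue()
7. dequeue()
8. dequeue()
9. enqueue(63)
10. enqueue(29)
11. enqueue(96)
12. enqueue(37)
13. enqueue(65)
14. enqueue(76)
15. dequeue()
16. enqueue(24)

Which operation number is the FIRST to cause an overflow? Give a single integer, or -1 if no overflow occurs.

1. enqueue(43): size=1
2. enqueue(73): size=2
3. enqueue(11): size=3
4. enqueue(94): size=4
5. enqueue(27): size=5
6. dequeue(): size=4
7. dequeue(): size=3
8. dequeue(): size=2
9. enqueue(63): size=3
10. enqueue(29): size=4
11. enqueue(96): size=5
12. enqueue(37): size=5=cap → OVERFLOW (fail)
13. enqueue(65): size=5=cap → OVERFLOW (fail)
14. enqueue(76): size=5=cap → OVERFLOW (fail)
15. dequeue(): size=4
16. enqueue(24): size=5

Answer: 12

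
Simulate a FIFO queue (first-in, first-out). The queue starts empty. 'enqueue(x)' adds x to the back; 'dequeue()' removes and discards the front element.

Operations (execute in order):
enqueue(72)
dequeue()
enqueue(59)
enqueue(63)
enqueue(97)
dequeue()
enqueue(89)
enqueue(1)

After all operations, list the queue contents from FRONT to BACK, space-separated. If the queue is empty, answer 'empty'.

enqueue(72): [72]
dequeue(): []
enqueue(59): [59]
enqueue(63): [59, 63]
enqueue(97): [59, 63, 97]
dequeue(): [63, 97]
enqueue(89): [63, 97, 89]
enqueue(1): [63, 97, 89, 1]

Answer: 63 97 89 1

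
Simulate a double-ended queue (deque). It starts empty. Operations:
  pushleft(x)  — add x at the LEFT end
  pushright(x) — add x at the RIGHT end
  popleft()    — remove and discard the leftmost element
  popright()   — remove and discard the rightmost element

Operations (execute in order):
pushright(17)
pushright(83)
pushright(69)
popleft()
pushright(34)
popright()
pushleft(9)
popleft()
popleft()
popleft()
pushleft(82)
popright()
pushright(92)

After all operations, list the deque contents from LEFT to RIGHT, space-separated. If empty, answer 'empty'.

pushright(17): [17]
pushright(83): [17, 83]
pushright(69): [17, 83, 69]
popleft(): [83, 69]
pushright(34): [83, 69, 34]
popright(): [83, 69]
pushleft(9): [9, 83, 69]
popleft(): [83, 69]
popleft(): [69]
popleft(): []
pushleft(82): [82]
popright(): []
pushright(92): [92]

Answer: 92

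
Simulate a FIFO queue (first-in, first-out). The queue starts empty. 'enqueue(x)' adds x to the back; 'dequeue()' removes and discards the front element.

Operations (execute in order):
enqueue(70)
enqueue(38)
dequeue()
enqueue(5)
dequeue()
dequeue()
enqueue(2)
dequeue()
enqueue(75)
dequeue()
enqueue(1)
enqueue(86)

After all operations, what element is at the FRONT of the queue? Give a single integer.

Answer: 1

Derivation:
enqueue(70): queue = [70]
enqueue(38): queue = [70, 38]
dequeue(): queue = [38]
enqueue(5): queue = [38, 5]
dequeue(): queue = [5]
dequeue(): queue = []
enqueue(2): queue = [2]
dequeue(): queue = []
enqueue(75): queue = [75]
dequeue(): queue = []
enqueue(1): queue = [1]
enqueue(86): queue = [1, 86]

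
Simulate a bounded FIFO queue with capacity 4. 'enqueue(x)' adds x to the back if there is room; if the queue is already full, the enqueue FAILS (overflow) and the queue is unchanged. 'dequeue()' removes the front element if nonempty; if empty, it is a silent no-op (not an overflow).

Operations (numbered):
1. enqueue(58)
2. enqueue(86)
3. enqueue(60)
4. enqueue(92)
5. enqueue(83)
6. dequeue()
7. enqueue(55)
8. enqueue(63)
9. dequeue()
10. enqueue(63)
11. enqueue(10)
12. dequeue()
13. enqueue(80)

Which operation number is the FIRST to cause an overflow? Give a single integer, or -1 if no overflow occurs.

Answer: 5

Derivation:
1. enqueue(58): size=1
2. enqueue(86): size=2
3. enqueue(60): size=3
4. enqueue(92): size=4
5. enqueue(83): size=4=cap → OVERFLOW (fail)
6. dequeue(): size=3
7. enqueue(55): size=4
8. enqueue(63): size=4=cap → OVERFLOW (fail)
9. dequeue(): size=3
10. enqueue(63): size=4
11. enqueue(10): size=4=cap → OVERFLOW (fail)
12. dequeue(): size=3
13. enqueue(80): size=4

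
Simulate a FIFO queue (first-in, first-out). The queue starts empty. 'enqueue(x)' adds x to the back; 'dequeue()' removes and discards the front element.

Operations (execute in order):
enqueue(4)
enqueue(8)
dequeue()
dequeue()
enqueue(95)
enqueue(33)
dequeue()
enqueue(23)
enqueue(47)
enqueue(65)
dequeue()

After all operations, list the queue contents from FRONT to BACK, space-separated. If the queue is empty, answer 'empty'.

Answer: 23 47 65

Derivation:
enqueue(4): [4]
enqueue(8): [4, 8]
dequeue(): [8]
dequeue(): []
enqueue(95): [95]
enqueue(33): [95, 33]
dequeue(): [33]
enqueue(23): [33, 23]
enqueue(47): [33, 23, 47]
enqueue(65): [33, 23, 47, 65]
dequeue(): [23, 47, 65]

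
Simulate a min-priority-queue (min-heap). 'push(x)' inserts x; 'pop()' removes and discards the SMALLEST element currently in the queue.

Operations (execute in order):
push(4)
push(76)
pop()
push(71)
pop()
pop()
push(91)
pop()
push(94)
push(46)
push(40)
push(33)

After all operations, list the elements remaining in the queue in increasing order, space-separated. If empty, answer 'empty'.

push(4): heap contents = [4]
push(76): heap contents = [4, 76]
pop() → 4: heap contents = [76]
push(71): heap contents = [71, 76]
pop() → 71: heap contents = [76]
pop() → 76: heap contents = []
push(91): heap contents = [91]
pop() → 91: heap contents = []
push(94): heap contents = [94]
push(46): heap contents = [46, 94]
push(40): heap contents = [40, 46, 94]
push(33): heap contents = [33, 40, 46, 94]

Answer: 33 40 46 94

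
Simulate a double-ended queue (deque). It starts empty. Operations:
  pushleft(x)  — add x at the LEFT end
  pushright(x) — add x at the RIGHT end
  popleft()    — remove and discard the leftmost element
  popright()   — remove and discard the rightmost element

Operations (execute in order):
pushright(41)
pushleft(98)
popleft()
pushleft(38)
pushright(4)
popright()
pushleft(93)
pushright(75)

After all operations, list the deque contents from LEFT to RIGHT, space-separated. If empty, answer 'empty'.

pushright(41): [41]
pushleft(98): [98, 41]
popleft(): [41]
pushleft(38): [38, 41]
pushright(4): [38, 41, 4]
popright(): [38, 41]
pushleft(93): [93, 38, 41]
pushright(75): [93, 38, 41, 75]

Answer: 93 38 41 75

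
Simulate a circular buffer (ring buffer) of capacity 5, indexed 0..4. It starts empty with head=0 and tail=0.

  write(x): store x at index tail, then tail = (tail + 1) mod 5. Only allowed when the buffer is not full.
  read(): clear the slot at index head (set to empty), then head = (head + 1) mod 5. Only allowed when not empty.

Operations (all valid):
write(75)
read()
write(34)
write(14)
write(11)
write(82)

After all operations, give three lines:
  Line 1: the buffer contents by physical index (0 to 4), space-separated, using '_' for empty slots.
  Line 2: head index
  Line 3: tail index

Answer: _ 34 14 11 82
1
0

Derivation:
write(75): buf=[75 _ _ _ _], head=0, tail=1, size=1
read(): buf=[_ _ _ _ _], head=1, tail=1, size=0
write(34): buf=[_ 34 _ _ _], head=1, tail=2, size=1
write(14): buf=[_ 34 14 _ _], head=1, tail=3, size=2
write(11): buf=[_ 34 14 11 _], head=1, tail=4, size=3
write(82): buf=[_ 34 14 11 82], head=1, tail=0, size=4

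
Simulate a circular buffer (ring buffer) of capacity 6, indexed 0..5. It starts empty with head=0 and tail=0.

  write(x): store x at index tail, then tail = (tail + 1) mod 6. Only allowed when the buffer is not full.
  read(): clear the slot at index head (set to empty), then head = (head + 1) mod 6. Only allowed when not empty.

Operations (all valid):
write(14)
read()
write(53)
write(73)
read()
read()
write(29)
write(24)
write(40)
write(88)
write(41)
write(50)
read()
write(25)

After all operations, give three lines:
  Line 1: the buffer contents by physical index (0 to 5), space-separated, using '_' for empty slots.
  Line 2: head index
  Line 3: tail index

Answer: 88 41 50 25 24 40
4
4

Derivation:
write(14): buf=[14 _ _ _ _ _], head=0, tail=1, size=1
read(): buf=[_ _ _ _ _ _], head=1, tail=1, size=0
write(53): buf=[_ 53 _ _ _ _], head=1, tail=2, size=1
write(73): buf=[_ 53 73 _ _ _], head=1, tail=3, size=2
read(): buf=[_ _ 73 _ _ _], head=2, tail=3, size=1
read(): buf=[_ _ _ _ _ _], head=3, tail=3, size=0
write(29): buf=[_ _ _ 29 _ _], head=3, tail=4, size=1
write(24): buf=[_ _ _ 29 24 _], head=3, tail=5, size=2
write(40): buf=[_ _ _ 29 24 40], head=3, tail=0, size=3
write(88): buf=[88 _ _ 29 24 40], head=3, tail=1, size=4
write(41): buf=[88 41 _ 29 24 40], head=3, tail=2, size=5
write(50): buf=[88 41 50 29 24 40], head=3, tail=3, size=6
read(): buf=[88 41 50 _ 24 40], head=4, tail=3, size=5
write(25): buf=[88 41 50 25 24 40], head=4, tail=4, size=6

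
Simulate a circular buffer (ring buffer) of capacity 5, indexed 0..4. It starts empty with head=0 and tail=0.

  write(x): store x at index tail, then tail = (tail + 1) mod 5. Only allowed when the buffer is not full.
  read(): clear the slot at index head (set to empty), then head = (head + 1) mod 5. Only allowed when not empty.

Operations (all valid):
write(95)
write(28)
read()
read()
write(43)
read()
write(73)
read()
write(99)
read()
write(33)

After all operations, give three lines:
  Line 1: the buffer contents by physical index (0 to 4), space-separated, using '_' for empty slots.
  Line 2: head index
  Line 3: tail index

Answer: 33 _ _ _ _
0
1

Derivation:
write(95): buf=[95 _ _ _ _], head=0, tail=1, size=1
write(28): buf=[95 28 _ _ _], head=0, tail=2, size=2
read(): buf=[_ 28 _ _ _], head=1, tail=2, size=1
read(): buf=[_ _ _ _ _], head=2, tail=2, size=0
write(43): buf=[_ _ 43 _ _], head=2, tail=3, size=1
read(): buf=[_ _ _ _ _], head=3, tail=3, size=0
write(73): buf=[_ _ _ 73 _], head=3, tail=4, size=1
read(): buf=[_ _ _ _ _], head=4, tail=4, size=0
write(99): buf=[_ _ _ _ 99], head=4, tail=0, size=1
read(): buf=[_ _ _ _ _], head=0, tail=0, size=0
write(33): buf=[33 _ _ _ _], head=0, tail=1, size=1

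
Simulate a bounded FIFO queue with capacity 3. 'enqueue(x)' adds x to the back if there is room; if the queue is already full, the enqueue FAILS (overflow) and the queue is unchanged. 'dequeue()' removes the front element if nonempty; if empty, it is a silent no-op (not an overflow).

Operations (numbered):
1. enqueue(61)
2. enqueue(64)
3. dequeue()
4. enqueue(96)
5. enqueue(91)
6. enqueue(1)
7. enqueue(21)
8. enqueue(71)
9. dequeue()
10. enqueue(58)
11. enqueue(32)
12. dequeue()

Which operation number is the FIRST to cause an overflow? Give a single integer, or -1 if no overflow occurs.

Answer: 6

Derivation:
1. enqueue(61): size=1
2. enqueue(64): size=2
3. dequeue(): size=1
4. enqueue(96): size=2
5. enqueue(91): size=3
6. enqueue(1): size=3=cap → OVERFLOW (fail)
7. enqueue(21): size=3=cap → OVERFLOW (fail)
8. enqueue(71): size=3=cap → OVERFLOW (fail)
9. dequeue(): size=2
10. enqueue(58): size=3
11. enqueue(32): size=3=cap → OVERFLOW (fail)
12. dequeue(): size=2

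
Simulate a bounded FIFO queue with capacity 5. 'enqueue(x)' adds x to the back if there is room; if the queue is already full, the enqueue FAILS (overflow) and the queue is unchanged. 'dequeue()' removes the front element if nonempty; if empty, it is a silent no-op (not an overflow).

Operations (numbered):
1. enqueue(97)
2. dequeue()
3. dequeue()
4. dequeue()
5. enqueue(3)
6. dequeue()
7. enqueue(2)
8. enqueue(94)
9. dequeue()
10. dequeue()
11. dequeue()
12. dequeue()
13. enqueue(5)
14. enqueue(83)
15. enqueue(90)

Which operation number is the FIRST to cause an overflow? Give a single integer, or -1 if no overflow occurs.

Answer: -1

Derivation:
1. enqueue(97): size=1
2. dequeue(): size=0
3. dequeue(): empty, no-op, size=0
4. dequeue(): empty, no-op, size=0
5. enqueue(3): size=1
6. dequeue(): size=0
7. enqueue(2): size=1
8. enqueue(94): size=2
9. dequeue(): size=1
10. dequeue(): size=0
11. dequeue(): empty, no-op, size=0
12. dequeue(): empty, no-op, size=0
13. enqueue(5): size=1
14. enqueue(83): size=2
15. enqueue(90): size=3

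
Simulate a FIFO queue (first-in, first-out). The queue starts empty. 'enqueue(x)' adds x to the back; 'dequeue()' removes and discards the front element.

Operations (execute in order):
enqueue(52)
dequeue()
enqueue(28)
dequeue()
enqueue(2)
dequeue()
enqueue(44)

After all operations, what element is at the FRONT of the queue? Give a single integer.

enqueue(52): queue = [52]
dequeue(): queue = []
enqueue(28): queue = [28]
dequeue(): queue = []
enqueue(2): queue = [2]
dequeue(): queue = []
enqueue(44): queue = [44]

Answer: 44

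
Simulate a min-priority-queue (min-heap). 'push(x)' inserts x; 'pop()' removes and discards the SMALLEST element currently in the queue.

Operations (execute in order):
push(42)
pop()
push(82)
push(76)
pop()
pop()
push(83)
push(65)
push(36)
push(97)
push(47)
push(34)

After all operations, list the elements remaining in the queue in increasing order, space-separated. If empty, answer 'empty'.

push(42): heap contents = [42]
pop() → 42: heap contents = []
push(82): heap contents = [82]
push(76): heap contents = [76, 82]
pop() → 76: heap contents = [82]
pop() → 82: heap contents = []
push(83): heap contents = [83]
push(65): heap contents = [65, 83]
push(36): heap contents = [36, 65, 83]
push(97): heap contents = [36, 65, 83, 97]
push(47): heap contents = [36, 47, 65, 83, 97]
push(34): heap contents = [34, 36, 47, 65, 83, 97]

Answer: 34 36 47 65 83 97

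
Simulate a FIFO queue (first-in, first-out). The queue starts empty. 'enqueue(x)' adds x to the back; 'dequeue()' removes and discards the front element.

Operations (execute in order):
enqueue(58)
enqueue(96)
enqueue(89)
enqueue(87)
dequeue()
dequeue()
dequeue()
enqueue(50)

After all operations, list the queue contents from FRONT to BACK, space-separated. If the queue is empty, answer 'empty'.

enqueue(58): [58]
enqueue(96): [58, 96]
enqueue(89): [58, 96, 89]
enqueue(87): [58, 96, 89, 87]
dequeue(): [96, 89, 87]
dequeue(): [89, 87]
dequeue(): [87]
enqueue(50): [87, 50]

Answer: 87 50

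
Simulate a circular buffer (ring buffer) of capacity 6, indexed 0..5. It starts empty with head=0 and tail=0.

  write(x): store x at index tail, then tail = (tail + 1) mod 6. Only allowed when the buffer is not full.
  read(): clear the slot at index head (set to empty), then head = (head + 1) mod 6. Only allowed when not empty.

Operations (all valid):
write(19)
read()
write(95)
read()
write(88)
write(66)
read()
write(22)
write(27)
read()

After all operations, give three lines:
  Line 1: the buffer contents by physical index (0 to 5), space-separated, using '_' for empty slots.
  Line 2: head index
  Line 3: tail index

write(19): buf=[19 _ _ _ _ _], head=0, tail=1, size=1
read(): buf=[_ _ _ _ _ _], head=1, tail=1, size=0
write(95): buf=[_ 95 _ _ _ _], head=1, tail=2, size=1
read(): buf=[_ _ _ _ _ _], head=2, tail=2, size=0
write(88): buf=[_ _ 88 _ _ _], head=2, tail=3, size=1
write(66): buf=[_ _ 88 66 _ _], head=2, tail=4, size=2
read(): buf=[_ _ _ 66 _ _], head=3, tail=4, size=1
write(22): buf=[_ _ _ 66 22 _], head=3, tail=5, size=2
write(27): buf=[_ _ _ 66 22 27], head=3, tail=0, size=3
read(): buf=[_ _ _ _ 22 27], head=4, tail=0, size=2

Answer: _ _ _ _ 22 27
4
0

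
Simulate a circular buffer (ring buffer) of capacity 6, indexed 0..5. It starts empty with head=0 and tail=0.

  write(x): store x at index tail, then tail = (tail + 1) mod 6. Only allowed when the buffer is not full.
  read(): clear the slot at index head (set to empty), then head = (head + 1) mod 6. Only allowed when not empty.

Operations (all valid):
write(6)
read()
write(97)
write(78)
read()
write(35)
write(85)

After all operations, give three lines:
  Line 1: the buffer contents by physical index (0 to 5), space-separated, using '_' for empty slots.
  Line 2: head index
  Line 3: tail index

Answer: _ _ 78 35 85 _
2
5

Derivation:
write(6): buf=[6 _ _ _ _ _], head=0, tail=1, size=1
read(): buf=[_ _ _ _ _ _], head=1, tail=1, size=0
write(97): buf=[_ 97 _ _ _ _], head=1, tail=2, size=1
write(78): buf=[_ 97 78 _ _ _], head=1, tail=3, size=2
read(): buf=[_ _ 78 _ _ _], head=2, tail=3, size=1
write(35): buf=[_ _ 78 35 _ _], head=2, tail=4, size=2
write(85): buf=[_ _ 78 35 85 _], head=2, tail=5, size=3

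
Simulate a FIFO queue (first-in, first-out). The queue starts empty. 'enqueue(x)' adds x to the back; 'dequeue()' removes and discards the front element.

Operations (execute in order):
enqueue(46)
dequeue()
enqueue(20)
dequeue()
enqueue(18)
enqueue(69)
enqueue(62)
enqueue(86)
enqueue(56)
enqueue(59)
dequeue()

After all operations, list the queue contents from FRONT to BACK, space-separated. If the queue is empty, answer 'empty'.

enqueue(46): [46]
dequeue(): []
enqueue(20): [20]
dequeue(): []
enqueue(18): [18]
enqueue(69): [18, 69]
enqueue(62): [18, 69, 62]
enqueue(86): [18, 69, 62, 86]
enqueue(56): [18, 69, 62, 86, 56]
enqueue(59): [18, 69, 62, 86, 56, 59]
dequeue(): [69, 62, 86, 56, 59]

Answer: 69 62 86 56 59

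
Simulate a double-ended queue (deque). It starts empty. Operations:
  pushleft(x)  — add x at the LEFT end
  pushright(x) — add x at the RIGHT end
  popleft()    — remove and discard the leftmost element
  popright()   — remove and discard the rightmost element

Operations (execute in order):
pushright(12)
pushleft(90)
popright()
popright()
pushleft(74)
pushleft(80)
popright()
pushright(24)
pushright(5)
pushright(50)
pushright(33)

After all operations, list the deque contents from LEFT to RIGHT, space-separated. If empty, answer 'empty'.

pushright(12): [12]
pushleft(90): [90, 12]
popright(): [90]
popright(): []
pushleft(74): [74]
pushleft(80): [80, 74]
popright(): [80]
pushright(24): [80, 24]
pushright(5): [80, 24, 5]
pushright(50): [80, 24, 5, 50]
pushright(33): [80, 24, 5, 50, 33]

Answer: 80 24 5 50 33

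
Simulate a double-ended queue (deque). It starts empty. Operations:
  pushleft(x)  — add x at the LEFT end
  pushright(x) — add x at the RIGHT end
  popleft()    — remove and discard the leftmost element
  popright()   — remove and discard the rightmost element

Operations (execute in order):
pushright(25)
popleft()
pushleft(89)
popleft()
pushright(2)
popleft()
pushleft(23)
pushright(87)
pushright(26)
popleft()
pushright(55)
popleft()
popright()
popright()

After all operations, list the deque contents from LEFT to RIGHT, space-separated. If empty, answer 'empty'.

pushright(25): [25]
popleft(): []
pushleft(89): [89]
popleft(): []
pushright(2): [2]
popleft(): []
pushleft(23): [23]
pushright(87): [23, 87]
pushright(26): [23, 87, 26]
popleft(): [87, 26]
pushright(55): [87, 26, 55]
popleft(): [26, 55]
popright(): [26]
popright(): []

Answer: empty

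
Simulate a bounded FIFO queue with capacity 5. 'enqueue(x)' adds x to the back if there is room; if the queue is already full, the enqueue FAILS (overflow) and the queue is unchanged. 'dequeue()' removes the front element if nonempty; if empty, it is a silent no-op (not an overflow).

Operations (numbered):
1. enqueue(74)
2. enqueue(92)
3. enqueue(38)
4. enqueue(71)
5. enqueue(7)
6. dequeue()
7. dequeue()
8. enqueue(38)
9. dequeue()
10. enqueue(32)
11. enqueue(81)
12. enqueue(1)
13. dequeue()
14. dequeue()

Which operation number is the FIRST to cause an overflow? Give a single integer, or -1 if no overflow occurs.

Answer: 12

Derivation:
1. enqueue(74): size=1
2. enqueue(92): size=2
3. enqueue(38): size=3
4. enqueue(71): size=4
5. enqueue(7): size=5
6. dequeue(): size=4
7. dequeue(): size=3
8. enqueue(38): size=4
9. dequeue(): size=3
10. enqueue(32): size=4
11. enqueue(81): size=5
12. enqueue(1): size=5=cap → OVERFLOW (fail)
13. dequeue(): size=4
14. dequeue(): size=3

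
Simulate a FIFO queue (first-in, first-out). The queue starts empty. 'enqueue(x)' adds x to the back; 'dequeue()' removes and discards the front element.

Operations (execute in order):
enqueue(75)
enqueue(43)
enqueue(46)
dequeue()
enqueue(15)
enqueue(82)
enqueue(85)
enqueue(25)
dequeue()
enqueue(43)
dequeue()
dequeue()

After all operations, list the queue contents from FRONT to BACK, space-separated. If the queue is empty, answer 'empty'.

enqueue(75): [75]
enqueue(43): [75, 43]
enqueue(46): [75, 43, 46]
dequeue(): [43, 46]
enqueue(15): [43, 46, 15]
enqueue(82): [43, 46, 15, 82]
enqueue(85): [43, 46, 15, 82, 85]
enqueue(25): [43, 46, 15, 82, 85, 25]
dequeue(): [46, 15, 82, 85, 25]
enqueue(43): [46, 15, 82, 85, 25, 43]
dequeue(): [15, 82, 85, 25, 43]
dequeue(): [82, 85, 25, 43]

Answer: 82 85 25 43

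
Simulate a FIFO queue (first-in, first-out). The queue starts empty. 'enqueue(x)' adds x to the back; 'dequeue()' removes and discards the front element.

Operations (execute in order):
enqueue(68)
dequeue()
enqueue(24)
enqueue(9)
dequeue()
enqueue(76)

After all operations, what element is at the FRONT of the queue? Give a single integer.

enqueue(68): queue = [68]
dequeue(): queue = []
enqueue(24): queue = [24]
enqueue(9): queue = [24, 9]
dequeue(): queue = [9]
enqueue(76): queue = [9, 76]

Answer: 9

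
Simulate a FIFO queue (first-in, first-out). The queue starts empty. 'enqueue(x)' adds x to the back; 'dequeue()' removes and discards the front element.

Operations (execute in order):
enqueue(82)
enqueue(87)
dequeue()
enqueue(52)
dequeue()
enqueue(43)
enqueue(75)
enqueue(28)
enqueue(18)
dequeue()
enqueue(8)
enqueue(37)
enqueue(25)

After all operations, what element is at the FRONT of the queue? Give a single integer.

enqueue(82): queue = [82]
enqueue(87): queue = [82, 87]
dequeue(): queue = [87]
enqueue(52): queue = [87, 52]
dequeue(): queue = [52]
enqueue(43): queue = [52, 43]
enqueue(75): queue = [52, 43, 75]
enqueue(28): queue = [52, 43, 75, 28]
enqueue(18): queue = [52, 43, 75, 28, 18]
dequeue(): queue = [43, 75, 28, 18]
enqueue(8): queue = [43, 75, 28, 18, 8]
enqueue(37): queue = [43, 75, 28, 18, 8, 37]
enqueue(25): queue = [43, 75, 28, 18, 8, 37, 25]

Answer: 43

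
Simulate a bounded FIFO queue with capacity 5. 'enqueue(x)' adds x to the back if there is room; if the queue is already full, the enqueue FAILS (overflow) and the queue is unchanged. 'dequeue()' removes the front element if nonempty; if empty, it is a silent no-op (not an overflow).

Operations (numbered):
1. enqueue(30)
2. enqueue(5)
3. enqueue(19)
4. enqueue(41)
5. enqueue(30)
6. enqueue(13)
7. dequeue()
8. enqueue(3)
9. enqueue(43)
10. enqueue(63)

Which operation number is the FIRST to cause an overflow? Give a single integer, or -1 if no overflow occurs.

Answer: 6

Derivation:
1. enqueue(30): size=1
2. enqueue(5): size=2
3. enqueue(19): size=3
4. enqueue(41): size=4
5. enqueue(30): size=5
6. enqueue(13): size=5=cap → OVERFLOW (fail)
7. dequeue(): size=4
8. enqueue(3): size=5
9. enqueue(43): size=5=cap → OVERFLOW (fail)
10. enqueue(63): size=5=cap → OVERFLOW (fail)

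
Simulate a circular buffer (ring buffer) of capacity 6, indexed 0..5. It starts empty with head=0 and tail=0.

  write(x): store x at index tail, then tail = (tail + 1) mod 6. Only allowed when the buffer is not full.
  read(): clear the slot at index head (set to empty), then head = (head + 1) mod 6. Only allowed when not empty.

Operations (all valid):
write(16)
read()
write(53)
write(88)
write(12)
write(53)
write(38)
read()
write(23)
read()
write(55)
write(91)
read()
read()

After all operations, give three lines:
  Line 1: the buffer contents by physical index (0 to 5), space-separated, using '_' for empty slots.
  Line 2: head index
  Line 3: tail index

write(16): buf=[16 _ _ _ _ _], head=0, tail=1, size=1
read(): buf=[_ _ _ _ _ _], head=1, tail=1, size=0
write(53): buf=[_ 53 _ _ _ _], head=1, tail=2, size=1
write(88): buf=[_ 53 88 _ _ _], head=1, tail=3, size=2
write(12): buf=[_ 53 88 12 _ _], head=1, tail=4, size=3
write(53): buf=[_ 53 88 12 53 _], head=1, tail=5, size=4
write(38): buf=[_ 53 88 12 53 38], head=1, tail=0, size=5
read(): buf=[_ _ 88 12 53 38], head=2, tail=0, size=4
write(23): buf=[23 _ 88 12 53 38], head=2, tail=1, size=5
read(): buf=[23 _ _ 12 53 38], head=3, tail=1, size=4
write(55): buf=[23 55 _ 12 53 38], head=3, tail=2, size=5
write(91): buf=[23 55 91 12 53 38], head=3, tail=3, size=6
read(): buf=[23 55 91 _ 53 38], head=4, tail=3, size=5
read(): buf=[23 55 91 _ _ 38], head=5, tail=3, size=4

Answer: 23 55 91 _ _ 38
5
3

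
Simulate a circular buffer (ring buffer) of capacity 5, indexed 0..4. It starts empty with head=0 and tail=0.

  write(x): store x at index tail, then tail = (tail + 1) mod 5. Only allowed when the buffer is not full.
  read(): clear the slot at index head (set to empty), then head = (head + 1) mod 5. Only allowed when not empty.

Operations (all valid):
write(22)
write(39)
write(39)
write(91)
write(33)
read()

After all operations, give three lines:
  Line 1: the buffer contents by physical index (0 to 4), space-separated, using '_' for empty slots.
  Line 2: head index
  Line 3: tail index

Answer: _ 39 39 91 33
1
0

Derivation:
write(22): buf=[22 _ _ _ _], head=0, tail=1, size=1
write(39): buf=[22 39 _ _ _], head=0, tail=2, size=2
write(39): buf=[22 39 39 _ _], head=0, tail=3, size=3
write(91): buf=[22 39 39 91 _], head=0, tail=4, size=4
write(33): buf=[22 39 39 91 33], head=0, tail=0, size=5
read(): buf=[_ 39 39 91 33], head=1, tail=0, size=4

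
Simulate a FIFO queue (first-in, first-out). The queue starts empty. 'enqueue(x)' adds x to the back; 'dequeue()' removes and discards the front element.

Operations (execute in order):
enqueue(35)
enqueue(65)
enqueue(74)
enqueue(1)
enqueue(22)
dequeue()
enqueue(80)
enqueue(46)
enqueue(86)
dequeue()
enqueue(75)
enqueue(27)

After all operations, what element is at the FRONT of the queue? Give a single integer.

Answer: 74

Derivation:
enqueue(35): queue = [35]
enqueue(65): queue = [35, 65]
enqueue(74): queue = [35, 65, 74]
enqueue(1): queue = [35, 65, 74, 1]
enqueue(22): queue = [35, 65, 74, 1, 22]
dequeue(): queue = [65, 74, 1, 22]
enqueue(80): queue = [65, 74, 1, 22, 80]
enqueue(46): queue = [65, 74, 1, 22, 80, 46]
enqueue(86): queue = [65, 74, 1, 22, 80, 46, 86]
dequeue(): queue = [74, 1, 22, 80, 46, 86]
enqueue(75): queue = [74, 1, 22, 80, 46, 86, 75]
enqueue(27): queue = [74, 1, 22, 80, 46, 86, 75, 27]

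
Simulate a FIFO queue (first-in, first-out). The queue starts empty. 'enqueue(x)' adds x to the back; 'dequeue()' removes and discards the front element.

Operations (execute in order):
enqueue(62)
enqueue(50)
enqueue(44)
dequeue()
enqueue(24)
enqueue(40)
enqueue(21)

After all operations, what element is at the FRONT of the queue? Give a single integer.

enqueue(62): queue = [62]
enqueue(50): queue = [62, 50]
enqueue(44): queue = [62, 50, 44]
dequeue(): queue = [50, 44]
enqueue(24): queue = [50, 44, 24]
enqueue(40): queue = [50, 44, 24, 40]
enqueue(21): queue = [50, 44, 24, 40, 21]

Answer: 50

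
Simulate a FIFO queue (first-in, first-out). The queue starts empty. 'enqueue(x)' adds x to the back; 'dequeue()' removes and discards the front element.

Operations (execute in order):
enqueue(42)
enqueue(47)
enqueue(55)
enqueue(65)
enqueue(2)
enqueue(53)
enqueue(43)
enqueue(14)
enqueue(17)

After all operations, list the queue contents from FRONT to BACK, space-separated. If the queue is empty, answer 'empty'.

Answer: 42 47 55 65 2 53 43 14 17

Derivation:
enqueue(42): [42]
enqueue(47): [42, 47]
enqueue(55): [42, 47, 55]
enqueue(65): [42, 47, 55, 65]
enqueue(2): [42, 47, 55, 65, 2]
enqueue(53): [42, 47, 55, 65, 2, 53]
enqueue(43): [42, 47, 55, 65, 2, 53, 43]
enqueue(14): [42, 47, 55, 65, 2, 53, 43, 14]
enqueue(17): [42, 47, 55, 65, 2, 53, 43, 14, 17]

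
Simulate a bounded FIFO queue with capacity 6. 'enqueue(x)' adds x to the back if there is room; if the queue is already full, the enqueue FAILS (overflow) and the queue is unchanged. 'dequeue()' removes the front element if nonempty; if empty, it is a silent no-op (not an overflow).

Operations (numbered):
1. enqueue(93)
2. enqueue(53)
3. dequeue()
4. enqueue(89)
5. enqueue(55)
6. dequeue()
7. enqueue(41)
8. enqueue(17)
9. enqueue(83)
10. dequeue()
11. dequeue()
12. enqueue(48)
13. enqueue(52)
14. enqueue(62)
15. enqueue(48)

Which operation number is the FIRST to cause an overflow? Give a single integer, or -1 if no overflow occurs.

Answer: 15

Derivation:
1. enqueue(93): size=1
2. enqueue(53): size=2
3. dequeue(): size=1
4. enqueue(89): size=2
5. enqueue(55): size=3
6. dequeue(): size=2
7. enqueue(41): size=3
8. enqueue(17): size=4
9. enqueue(83): size=5
10. dequeue(): size=4
11. dequeue(): size=3
12. enqueue(48): size=4
13. enqueue(52): size=5
14. enqueue(62): size=6
15. enqueue(48): size=6=cap → OVERFLOW (fail)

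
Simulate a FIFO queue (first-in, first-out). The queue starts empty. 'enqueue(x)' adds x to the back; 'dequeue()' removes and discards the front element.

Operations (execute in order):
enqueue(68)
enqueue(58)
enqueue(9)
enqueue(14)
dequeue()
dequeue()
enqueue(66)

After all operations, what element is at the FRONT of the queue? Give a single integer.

Answer: 9

Derivation:
enqueue(68): queue = [68]
enqueue(58): queue = [68, 58]
enqueue(9): queue = [68, 58, 9]
enqueue(14): queue = [68, 58, 9, 14]
dequeue(): queue = [58, 9, 14]
dequeue(): queue = [9, 14]
enqueue(66): queue = [9, 14, 66]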